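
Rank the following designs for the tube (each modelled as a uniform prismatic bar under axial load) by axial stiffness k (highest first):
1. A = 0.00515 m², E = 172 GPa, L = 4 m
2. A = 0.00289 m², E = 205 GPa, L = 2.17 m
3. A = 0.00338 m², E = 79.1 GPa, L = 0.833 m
Model: a uniform prismatic bar under axial load, so k = (A·E) / L (SI units).
  Case 1: k = (0.00515 × (1.72 × 10¹¹)) / 4 = 2.214 × 10⁸ N/m = 221.4 MN/m
  Case 2: k = (0.00289 × (2.05 × 10¹¹)) / 2.17 = 2.73 × 10⁸ N/m = 273 MN/m
  Case 3: k = (0.00338 × (7.91 × 10¹⁰)) / 0.833 = 3.21 × 10⁸ N/m = 321 MN/m
Ordering: 321 MN/m (case 3) > 273 MN/m (case 2) > 221.4 MN/m (case 1)
Final answer: 3, 2, 1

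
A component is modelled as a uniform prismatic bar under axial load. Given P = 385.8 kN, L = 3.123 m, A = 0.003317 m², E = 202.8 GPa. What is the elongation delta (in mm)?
Model: a uniform prismatic bar under axial load, so delta = (P·L) / (A·E).
Convert to SI units:
  P = 385.8 kN = 385800 N
  E = 202.8 GPa = 2.028 × 10¹¹ Pa
Substitute:
  delta = (385800 × 3.123) / (0.003317 × (2.028 × 10¹¹))
  delta = 0.001791 m
Convert: delta = 0.001791 m = 1.791 mm
Final answer: delta = 1.791 mm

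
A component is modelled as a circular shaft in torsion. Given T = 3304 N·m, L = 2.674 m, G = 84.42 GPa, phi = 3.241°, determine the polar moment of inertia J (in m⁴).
Model: a circular shaft in torsion, so phi = (T·L) / (G·J).
Solve for J: J = (T·L) / (phi·G).
Convert to SI units:
  G = 84.42 GPa = 8.442 × 10¹⁰ Pa
  phi = 3.241° = 0.05657 rad
Substitute:
  J = (3304 × 2.674) / (0.05657 × (8.442 × 10¹⁰))
  J = 1.85 × 10⁻⁶ m⁴
Final answer: J = 1.85 × 10⁻⁶ m⁴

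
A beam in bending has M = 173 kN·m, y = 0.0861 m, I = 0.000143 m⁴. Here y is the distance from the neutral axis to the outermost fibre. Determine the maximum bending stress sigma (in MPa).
Model: a beam in bending, so sigma = (M·y) / I.
Convert to SI units:
  M = 173 kN·m = 173000 N·m
Substitute:
  sigma = (173000 × 0.0861) / 0.000143
  sigma = 1.042 × 10⁸ Pa
Convert: sigma = 1.042 × 10⁸ Pa = 104.2 MPa
Final answer: sigma = 104.2 MPa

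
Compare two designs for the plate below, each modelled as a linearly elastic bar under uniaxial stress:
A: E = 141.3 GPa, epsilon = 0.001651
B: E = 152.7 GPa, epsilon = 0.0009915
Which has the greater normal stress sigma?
Model: a linearly elastic bar under uniaxial stress, so sigma = E·epsilon (SI units).
  A: sigma = (1.413 × 10¹¹) × 0.001651 = 2.333 × 10⁸ Pa = 233.3 MPa
  B: sigma = (1.527 × 10¹¹) × 0.0009915 = 1.514 × 10⁸ Pa = 151.4 MPa
233.3 MPa > 151.4 MPa, so A is larger.
Final answer: A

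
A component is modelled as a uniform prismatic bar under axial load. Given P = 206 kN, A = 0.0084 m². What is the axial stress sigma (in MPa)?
Model: a uniform prismatic bar under axial load, so sigma = P / A.
Convert to SI units:
  P = 206 kN = 206000 N
Substitute:
  sigma = 206000 / 0.0084
  sigma = 2.452 × 10⁷ Pa
Convert: sigma = 2.452 × 10⁷ Pa = 24.52 MPa
Final answer: sigma = 24.52 MPa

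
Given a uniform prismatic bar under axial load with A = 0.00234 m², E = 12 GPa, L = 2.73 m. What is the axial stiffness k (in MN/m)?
Model: a uniform prismatic bar under axial load, so k = (A·E) / L.
Convert to SI units:
  E = 12 GPa = 1.2 × 10¹⁰ Pa
Substitute:
  k = (0.00234 × (1.2 × 10¹⁰)) / 2.73
  k = 1.029 × 10⁷ N/m
Convert: k = 1.029 × 10⁷ N/m = 10.29 MN/m
Final answer: k = 10.29 MN/m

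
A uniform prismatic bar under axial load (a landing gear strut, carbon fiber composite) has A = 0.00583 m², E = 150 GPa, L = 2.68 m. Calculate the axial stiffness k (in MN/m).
Model: a uniform prismatic bar under axial load, so k = (A·E) / L.
Convert to SI units:
  E = 150 GPa = 1.5 × 10¹¹ Pa
Substitute:
  k = (0.00583 × (1.5 × 10¹¹)) / 2.68
  k = 3.263 × 10⁸ N/m
Convert: k = 3.263 × 10⁸ N/m = 326.3 MN/m
Final answer: k = 326.3 MN/m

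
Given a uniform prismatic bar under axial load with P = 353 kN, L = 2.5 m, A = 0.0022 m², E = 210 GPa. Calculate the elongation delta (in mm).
Model: a uniform prismatic bar under axial load, so delta = (P·L) / (A·E).
Convert to SI units:
  P = 353 kN = 353000 N
  E = 210 GPa = 2.1 × 10¹¹ Pa
Substitute:
  delta = (353000 × 2.5) / (0.0022 × (2.1 × 10¹¹))
  delta = 0.00191 m
Convert: delta = 0.00191 m = 1.91 mm
Final answer: delta = 1.91 mm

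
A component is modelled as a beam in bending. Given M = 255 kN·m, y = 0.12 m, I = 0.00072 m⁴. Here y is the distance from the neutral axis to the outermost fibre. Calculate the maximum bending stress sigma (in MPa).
Model: a beam in bending, so sigma = (M·y) / I.
Convert to SI units:
  M = 255 kN·m = 255000 N·m
Substitute:
  sigma = (255000 × 0.12) / 0.00072
  sigma = 4.25 × 10⁷ Pa
Convert: sigma = 4.25 × 10⁷ Pa = 42.5 MPa
Final answer: sigma = 42.5 MPa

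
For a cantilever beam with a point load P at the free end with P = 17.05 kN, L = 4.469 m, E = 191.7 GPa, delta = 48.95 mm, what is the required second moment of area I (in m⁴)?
Model: a cantilever beam with a point load P at the free end, so delta = (P·L^3) / (3·E·I).
Solve for I: I = (P·L^3) / (3·delta·E).
Convert to SI units:
  P = 17.05 kN = 17050 N
  E = 191.7 GPa = 1.917 × 10¹¹ Pa
  delta = 48.95 mm = 0.04895 m
Substitute:
  I = (17050 × 4.469^3) / (3 × 0.04895 × (1.917 × 10¹¹))
  I = 5.406 × 10⁻⁵ m⁴
Final answer: I = 5.406 × 10⁻⁵ m⁴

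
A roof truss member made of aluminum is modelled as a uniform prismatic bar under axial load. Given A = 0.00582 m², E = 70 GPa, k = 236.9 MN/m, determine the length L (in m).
Model: a uniform prismatic bar under axial load, so k = (A·E) / L.
Solve for L: L = (A·E) / k.
Convert to SI units:
  E = 70 GPa = 7 × 10¹⁰ Pa
  k = 236.9 MN/m = 2.369 × 10⁸ N/m
Substitute:
  L = (0.00582 × (7 × 10¹⁰)) / (2.369 × 10⁸)
  L = 1.72 m
Final answer: L = 1.72 m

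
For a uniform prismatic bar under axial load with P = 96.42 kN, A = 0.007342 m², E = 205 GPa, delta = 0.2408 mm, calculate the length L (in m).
Model: a uniform prismatic bar under axial load, so delta = (P·L) / (A·E).
Solve for L: L = (delta·A·E) / P.
Convert to SI units:
  P = 96.42 kN = 96420 N
  E = 205 GPa = 2.05 × 10¹¹ Pa
  delta = 0.2408 mm = 0.0002408 m
Substitute:
  L = (0.0002408 × 0.007342 × (2.05 × 10¹¹)) / 96420
  L = 3.759 m
Final answer: L = 3.759 m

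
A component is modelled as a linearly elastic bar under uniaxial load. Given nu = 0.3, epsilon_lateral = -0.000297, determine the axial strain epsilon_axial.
Model: a linearly elastic bar under uniaxial load, so epsilon_lateral = -nu·epsilon_axial.
Solve for epsilon_axial: epsilon_axial = -epsilon_lateral / nu.
Substitute:
  epsilon_axial = -(-0.000297) / 0.3
  epsilon_axial = 0.00099
Final answer: epsilon_axial = 0.00099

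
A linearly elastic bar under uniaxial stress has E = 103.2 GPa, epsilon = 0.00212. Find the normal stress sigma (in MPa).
Model: a linearly elastic bar under uniaxial stress, so sigma = E·epsilon.
Convert to SI units:
  E = 103.2 GPa = 1.032 × 10¹¹ Pa
Substitute:
  sigma = (1.032 × 10¹¹) × 0.00212
  sigma = 2.188 × 10⁸ Pa
Convert: sigma = 2.188 × 10⁸ Pa = 218.8 MPa
Final answer: sigma = 218.8 MPa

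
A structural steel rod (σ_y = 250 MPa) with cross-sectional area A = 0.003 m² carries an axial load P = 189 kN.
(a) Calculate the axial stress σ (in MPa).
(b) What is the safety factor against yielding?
(a) Axial stress σ = P/A. Convert P = 189 kN = 189000 N.
  σ = 189000 / 0.003 = 6.3 × 10⁷ Pa = 63 MPa
(b) Safety factor SF = σ_y/σ = 250 / 63 = 3.968
Final answer: (a) σ = 63 MPa, (b) SF = 3.968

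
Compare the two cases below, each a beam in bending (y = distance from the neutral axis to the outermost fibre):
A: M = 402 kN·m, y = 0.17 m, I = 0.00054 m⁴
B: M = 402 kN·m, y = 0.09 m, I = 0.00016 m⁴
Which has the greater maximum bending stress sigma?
Model: a beam in bending (y = distance from the neutral axis to the outermost fibre), so sigma = (M·y) / I (SI units).
  A: sigma = (402000 × 0.17) / 0.00054 = 1.266 × 10⁸ Pa = 126.6 MPa
  B: sigma = (402000 × 0.09) / 0.00016 = 2.261 × 10⁸ Pa = 226.1 MPa
226.1 MPa > 126.6 MPa, so B is larger.
Final answer: B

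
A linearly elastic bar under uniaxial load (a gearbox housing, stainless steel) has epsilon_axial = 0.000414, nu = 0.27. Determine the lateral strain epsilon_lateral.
Model: a linearly elastic bar under uniaxial load, so epsilon_lateral = -nu·epsilon_axial.
Substitute:
  epsilon_lateral = -(0.27 × 0.000414)
  epsilon_lateral = -0.0001118
Final answer: epsilon_lateral = -0.0001118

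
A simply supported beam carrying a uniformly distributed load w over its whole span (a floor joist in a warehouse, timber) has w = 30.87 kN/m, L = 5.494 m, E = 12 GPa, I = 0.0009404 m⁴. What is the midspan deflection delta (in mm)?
Model: a simply supported beam carrying a uniformly distributed load w over its whole span, so delta = (5·w·L^4) / (384·E·I).
Convert to SI units:
  w = 30.87 kN/m = 30870 N/m
  E = 12 GPa = 1.2 × 10¹⁰ Pa
Substitute:
  delta = (5 × 30870 × 5.494^4) / (384 × (1.2 × 10¹⁰) × 0.0009404)
  delta = 0.03245 m
Convert: delta = 0.03245 m = 32.45 mm
Final answer: delta = 32.45 mm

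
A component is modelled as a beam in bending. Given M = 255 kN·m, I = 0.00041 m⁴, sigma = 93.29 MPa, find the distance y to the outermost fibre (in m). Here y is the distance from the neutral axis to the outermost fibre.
Model: a beam in bending, so sigma = (M·y) / I.
Solve for y: y = (sigma·I) / M.
Convert to SI units:
  M = 255 kN·m = 255000 N·m
  sigma = 93.29 MPa = 9.329 × 10⁷ Pa
Substitute:
  y = ((9.329 × 10⁷) × 0.00041) / 255000
  y = 0.15 m
Final answer: y = 0.15 m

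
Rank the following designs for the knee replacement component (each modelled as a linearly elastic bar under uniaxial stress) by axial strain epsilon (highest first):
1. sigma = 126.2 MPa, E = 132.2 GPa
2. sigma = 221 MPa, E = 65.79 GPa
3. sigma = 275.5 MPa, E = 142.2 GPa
Model: a linearly elastic bar under uniaxial stress, so epsilon = sigma / E (SI units).
  Case 1: epsilon = (1.262 × 10⁸) / (1.322 × 10¹¹) = 0.0009546
  Case 2: epsilon = (2.21 × 10⁸) / (6.579 × 10¹⁰) = 0.003359
  Case 3: epsilon = (2.755 × 10⁸) / (1.422 × 10¹¹) = 0.001937
Ordering: 0.003359 (case 2) > 0.001937 (case 3) > 0.0009546 (case 1)
Final answer: 2, 3, 1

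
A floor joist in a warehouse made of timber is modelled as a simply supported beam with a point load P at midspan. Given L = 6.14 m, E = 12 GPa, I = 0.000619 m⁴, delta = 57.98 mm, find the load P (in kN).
Model: a simply supported beam with a point load P at midspan, so delta = (P·L^3) / (48·E·I).
Solve for P: P = (48·delta·E·I) / L^3.
Convert to SI units:
  E = 12 GPa = 1.2 × 10¹⁰ Pa
  delta = 57.98 mm = 0.05798 m
Substitute:
  P = (48 × 0.05798 × (1.2 × 10¹⁰) × 0.000619) / 6.14^3
  P = 89310 N
Convert: P = 89310 N = 89.31 kN
Final answer: P = 89.31 kN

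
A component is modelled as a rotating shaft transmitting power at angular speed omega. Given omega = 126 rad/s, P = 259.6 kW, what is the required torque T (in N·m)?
Model: a rotating shaft transmitting power at angular speed omega, so P = T·omega.
Solve for T: T = P / omega.
Convert to SI units:
  P = 259.6 kW = 259600 W
Substitute:
  T = 259600 / 126
  T = 2060 N·m
Final answer: T = 2060 N·m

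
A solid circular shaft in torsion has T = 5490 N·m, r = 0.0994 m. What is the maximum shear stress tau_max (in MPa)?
Model: a solid circular shaft in torsion, so tau_max = (2·T) / (π·r^3).
Substitute:
  tau_max = (2 × 5490) / (π × 0.0994^3)
  tau_max = 3.559 × 10⁶ Pa
Convert: tau_max = 3.559 × 10⁶ Pa = 3.559 MPa
Final answer: tau_max = 3.559 MPa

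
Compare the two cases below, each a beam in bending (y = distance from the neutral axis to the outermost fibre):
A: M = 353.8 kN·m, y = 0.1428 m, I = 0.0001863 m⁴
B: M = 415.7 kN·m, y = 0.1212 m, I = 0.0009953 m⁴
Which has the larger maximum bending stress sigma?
Model: a beam in bending (y = distance from the neutral axis to the outermost fibre), so sigma = (M·y) / I (SI units).
  A: sigma = (353800 × 0.1428) / 0.0001863 = 2.712 × 10⁸ Pa = 271.2 MPa
  B: sigma = (415700 × 0.1212) / 0.0009953 = 5.062 × 10⁷ Pa = 50.62 MPa
271.2 MPa > 50.62 MPa, so A is larger.
Final answer: A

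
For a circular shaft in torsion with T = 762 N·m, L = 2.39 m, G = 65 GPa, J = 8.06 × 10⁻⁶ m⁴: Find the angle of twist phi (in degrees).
Model: a circular shaft in torsion, so phi = (T·L) / (G·J).
Convert to SI units:
  G = 65 GPa = 6.5 × 10¹⁰ Pa
Substitute:
  phi = (762 × 2.39) / ((6.5 × 10¹⁰) × (8.06 × 10⁻⁶))
  phi = 0.003476 rad
Convert to degrees: phi = 0.003476 × 180/π = 0.1992°
Final answer: phi = 0.1992°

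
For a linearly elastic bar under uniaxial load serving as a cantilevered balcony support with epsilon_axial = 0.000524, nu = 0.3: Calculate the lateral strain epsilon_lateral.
Model: a linearly elastic bar under uniaxial load, so epsilon_lateral = -nu·epsilon_axial.
Substitute:
  epsilon_lateral = -(0.3 × 0.000524)
  epsilon_lateral = -0.0001572
Final answer: epsilon_lateral = -0.0001572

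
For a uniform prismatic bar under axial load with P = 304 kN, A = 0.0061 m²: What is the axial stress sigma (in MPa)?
Model: a uniform prismatic bar under axial load, so sigma = P / A.
Convert to SI units:
  P = 304 kN = 304000 N
Substitute:
  sigma = 304000 / 0.0061
  sigma = 4.984 × 10⁷ Pa
Convert: sigma = 4.984 × 10⁷ Pa = 49.84 MPa
Final answer: sigma = 49.84 MPa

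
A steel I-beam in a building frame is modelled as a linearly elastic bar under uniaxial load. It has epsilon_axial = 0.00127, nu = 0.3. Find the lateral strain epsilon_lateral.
Model: a linearly elastic bar under uniaxial load, so epsilon_lateral = -nu·epsilon_axial.
Substitute:
  epsilon_lateral = -(0.3 × 0.00127)
  epsilon_lateral = -0.000381
Final answer: epsilon_lateral = -0.000381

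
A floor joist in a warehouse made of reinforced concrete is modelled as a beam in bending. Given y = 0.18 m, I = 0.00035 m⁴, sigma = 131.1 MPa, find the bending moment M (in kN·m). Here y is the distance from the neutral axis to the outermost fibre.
Model: a beam in bending, so sigma = (M·y) / I.
Solve for M: M = (sigma·I) / y.
Convert to SI units:
  sigma = 131.1 MPa = 1.311 × 10⁸ Pa
Substitute:
  M = ((1.311 × 10⁸) × 0.00035) / 0.18
  M = 254900 N·m
Convert: M = 254900 N·m = 254.9 kN·m
Final answer: M = 254.9 kN·m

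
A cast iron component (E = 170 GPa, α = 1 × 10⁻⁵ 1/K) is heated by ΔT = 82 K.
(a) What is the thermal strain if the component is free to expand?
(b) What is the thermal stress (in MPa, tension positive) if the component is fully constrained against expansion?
(a) Free thermal strain ε_th = α·ΔT = (1 × 10⁻⁵) × 82 = 0.00082
(b) Fully constrained, the expansion is suppressed, so σ = -E·α·ΔT. Convert E = 170 GPa = 1.7 × 10¹¹ Pa.
  σ = -(1.7 × 10¹¹) × (1 × 10⁻⁵) × 82 = -1.394 × 10⁸ Pa = -139.4 MPa (compressive)
Final answer: (a) ε_th = 0.00082, (b) σ = -139.4 MPa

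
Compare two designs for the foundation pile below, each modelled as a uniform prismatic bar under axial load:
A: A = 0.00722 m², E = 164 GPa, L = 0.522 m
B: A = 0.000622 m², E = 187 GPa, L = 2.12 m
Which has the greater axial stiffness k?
Model: a uniform prismatic bar under axial load, so k = (A·E) / L (SI units).
  A: k = (0.00722 × (1.64 × 10¹¹)) / 0.522 = 2.268 × 10⁹ N/m = 2268 MN/m
  B: k = (0.000622 × (1.87 × 10¹¹)) / 2.12 = 5.487 × 10⁷ N/m = 54.87 MN/m
2268 MN/m > 54.87 MN/m, so A is larger.
Final answer: A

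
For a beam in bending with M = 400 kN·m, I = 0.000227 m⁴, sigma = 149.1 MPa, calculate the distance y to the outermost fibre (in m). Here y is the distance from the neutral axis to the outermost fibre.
Model: a beam in bending, so sigma = (M·y) / I.
Solve for y: y = (sigma·I) / M.
Convert to SI units:
  M = 400 kN·m = 400000 N·m
  sigma = 149.1 MPa = 1.491 × 10⁸ Pa
Substitute:
  y = ((1.491 × 10⁸) × 0.000227) / 400000
  y = 0.08461 m
Final answer: y = 0.08461 m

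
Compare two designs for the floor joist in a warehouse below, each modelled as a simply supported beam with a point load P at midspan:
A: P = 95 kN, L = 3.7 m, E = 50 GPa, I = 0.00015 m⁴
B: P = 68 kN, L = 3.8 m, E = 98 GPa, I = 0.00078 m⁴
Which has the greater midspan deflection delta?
Model: a simply supported beam with a point load P at midspan, so delta = (P·L^3) / (48·E·I) (SI units).
  A: delta = (95000 × 3.7^3) / (48 × (5 × 10¹⁰) × 0.00015) = 0.01337 m = 13.37 mm
  B: delta = (68000 × 3.8^3) / (48 × (9.8 × 10¹⁰) × 0.00078) = 0.001017 m = 1.017 mm
13.37 mm > 1.017 mm, so A is larger.
Final answer: A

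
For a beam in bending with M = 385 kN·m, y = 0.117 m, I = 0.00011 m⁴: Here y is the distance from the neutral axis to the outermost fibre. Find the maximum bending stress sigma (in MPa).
Model: a beam in bending, so sigma = (M·y) / I.
Convert to SI units:
  M = 385 kN·m = 385000 N·m
Substitute:
  sigma = (385000 × 0.117) / 0.00011
  sigma = 4.095 × 10⁸ Pa
Convert: sigma = 4.095 × 10⁸ Pa = 409.5 MPa
Final answer: sigma = 409.5 MPa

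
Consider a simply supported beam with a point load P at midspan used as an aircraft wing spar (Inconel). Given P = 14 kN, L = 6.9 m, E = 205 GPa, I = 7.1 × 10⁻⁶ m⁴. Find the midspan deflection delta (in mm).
Model: a simply supported beam with a point load P at midspan, so delta = (P·L^3) / (48·E·I).
Convert to SI units:
  P = 14 kN = 14000 N
  E = 205 GPa = 2.05 × 10¹¹ Pa
Substitute:
  delta = (14000 × 6.9^3) / (48 × (2.05 × 10¹¹) × (7.1 × 10⁻⁶))
  delta = 0.06583 m
Convert: delta = 0.06583 m = 65.83 mm
Final answer: delta = 65.83 mm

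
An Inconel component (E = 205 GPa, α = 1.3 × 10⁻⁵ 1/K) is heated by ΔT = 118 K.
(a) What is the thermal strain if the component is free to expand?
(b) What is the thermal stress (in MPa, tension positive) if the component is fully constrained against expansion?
(a) Free thermal strain ε_th = α·ΔT = (1.3 × 10⁻⁵) × 118 = 0.001534
(b) Fully constrained, the expansion is suppressed, so σ = -E·α·ΔT. Convert E = 205 GPa = 2.05 × 10¹¹ Pa.
  σ = -(2.05 × 10¹¹) × (1.3 × 10⁻⁵) × 118 = -3.145 × 10⁸ Pa = -314.5 MPa (compressive)
Final answer: (a) ε_th = 0.001534, (b) σ = -314.5 MPa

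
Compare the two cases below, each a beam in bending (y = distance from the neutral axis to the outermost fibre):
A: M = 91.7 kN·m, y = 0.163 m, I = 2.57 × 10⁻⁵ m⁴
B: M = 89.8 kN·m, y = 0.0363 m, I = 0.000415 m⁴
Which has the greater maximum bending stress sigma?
Model: a beam in bending (y = distance from the neutral axis to the outermost fibre), so sigma = (M·y) / I (SI units).
  A: sigma = (91700 × 0.163) / (2.57 × 10⁻⁵) = 5.816 × 10⁸ Pa = 581.6 MPa
  B: sigma = (89800 × 0.0363) / 0.000415 = 7.855 × 10⁶ Pa = 7.855 MPa
581.6 MPa > 7.855 MPa, so A is larger.
Final answer: A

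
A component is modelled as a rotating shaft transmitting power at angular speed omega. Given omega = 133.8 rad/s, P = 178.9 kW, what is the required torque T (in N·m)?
Model: a rotating shaft transmitting power at angular speed omega, so P = T·omega.
Solve for T: T = P / omega.
Convert to SI units:
  P = 178.9 kW = 178900 W
Substitute:
  T = 178900 / 133.8
  T = 1337 N·m
Final answer: T = 1337 N·m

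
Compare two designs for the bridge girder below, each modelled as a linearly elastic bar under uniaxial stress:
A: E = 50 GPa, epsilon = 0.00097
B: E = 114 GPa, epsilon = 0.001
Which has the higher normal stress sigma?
Model: a linearly elastic bar under uniaxial stress, so sigma = E·epsilon (SI units).
  A: sigma = (5 × 10¹⁰) × 0.00097 = 4.85 × 10⁷ Pa = 48.5 MPa
  B: sigma = (1.14 × 10¹¹) × 0.001 = 1.14 × 10⁸ Pa = 114 MPa
114 MPa > 48.5 MPa, so B is larger.
Final answer: B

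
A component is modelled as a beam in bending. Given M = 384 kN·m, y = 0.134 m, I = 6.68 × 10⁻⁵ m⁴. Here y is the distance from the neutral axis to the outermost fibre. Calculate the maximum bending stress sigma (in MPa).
Model: a beam in bending, so sigma = (M·y) / I.
Convert to SI units:
  M = 384 kN·m = 384000 N·m
Substitute:
  sigma = (384000 × 0.134) / (6.68 × 10⁻⁵)
  sigma = 7.703 × 10⁸ Pa
Convert: sigma = 7.703 × 10⁸ Pa = 770.3 MPa
Final answer: sigma = 770.3 MPa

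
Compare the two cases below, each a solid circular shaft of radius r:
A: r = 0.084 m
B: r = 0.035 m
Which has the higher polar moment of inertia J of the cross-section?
Model: a solid circular shaft of radius r, so J = (π·r^4) / 2 (SI units).
  A: J = (π × 0.084^4) / 2 = 7.821 × 10⁻⁵ m⁴
  B: J = (π × 0.035^4) / 2 = 2.357 × 10⁻⁶ m⁴
7.821 × 10⁻⁵ m⁴ > 2.357 × 10⁻⁶ m⁴, so A is larger.
Final answer: A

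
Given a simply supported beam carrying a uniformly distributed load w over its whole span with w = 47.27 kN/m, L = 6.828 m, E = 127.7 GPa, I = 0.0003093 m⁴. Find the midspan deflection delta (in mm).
Model: a simply supported beam carrying a uniformly distributed load w over its whole span, so delta = (5·w·L^4) / (384·E·I).
Convert to SI units:
  w = 47.27 kN/m = 47270 N/m
  E = 127.7 GPa = 1.277 × 10¹¹ Pa
Substitute:
  delta = (5 × 47270 × 6.828^4) / (384 × (1.277 × 10¹¹) × 0.0003093)
  delta = 0.03387 m
Convert: delta = 0.03387 m = 33.87 mm
Final answer: delta = 33.87 mm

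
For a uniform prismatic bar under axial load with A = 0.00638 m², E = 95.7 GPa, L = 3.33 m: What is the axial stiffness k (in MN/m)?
Model: a uniform prismatic bar under axial load, so k = (A·E) / L.
Convert to SI units:
  E = 95.7 GPa = 9.57 × 10¹⁰ Pa
Substitute:
  k = (0.00638 × (9.57 × 10¹⁰)) / 3.33
  k = 1.834 × 10⁸ N/m
Convert: k = 1.834 × 10⁸ N/m = 183.4 MN/m
Final answer: k = 183.4 MN/m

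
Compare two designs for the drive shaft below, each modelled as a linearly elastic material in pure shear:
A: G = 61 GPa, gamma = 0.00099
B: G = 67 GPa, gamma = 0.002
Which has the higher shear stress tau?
Model: a linearly elastic material in pure shear, so tau = G·gamma (SI units).
  A: tau = (6.1 × 10¹⁰) × 0.00099 = 6.039 × 10⁷ Pa = 60.39 MPa
  B: tau = (6.7 × 10¹⁰) × 0.002 = 1.34 × 10⁸ Pa = 134 MPa
134 MPa > 60.39 MPa, so B is larger.
Final answer: B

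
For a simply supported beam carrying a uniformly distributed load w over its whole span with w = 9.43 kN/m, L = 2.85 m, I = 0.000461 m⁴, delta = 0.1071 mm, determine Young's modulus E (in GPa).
Model: a simply supported beam carrying a uniformly distributed load w over its whole span, so delta = (5·w·L^4) / (384·E·I).
Solve for E: E = (5·w·L^4) / (384·delta·I).
Convert to SI units:
  w = 9.43 kN/m = 9430 N/m
  delta = 0.1071 mm = 0.0001071 m
Substitute:
  E = (5 × 9430 × 2.85^4) / (384 × 0.0001071 × 0.000461)
  E = 1.641 × 10¹¹ Pa
Convert: E = 1.641 × 10¹¹ Pa = 164.1 GPa
Final answer: E = 164.1 GPa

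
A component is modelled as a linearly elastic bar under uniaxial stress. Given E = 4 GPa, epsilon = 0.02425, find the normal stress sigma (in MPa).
Model: a linearly elastic bar under uniaxial stress, so epsilon = sigma / E.
Solve for sigma: sigma = epsilon·E.
Convert to SI units:
  E = 4 GPa = 4 × 10⁹ Pa
Substitute:
  sigma = 0.02425 × (4 × 10⁹)
  sigma = 9.7 × 10⁷ Pa
Convert: sigma = 9.7 × 10⁷ Pa = 97 MPa
Final answer: sigma = 97 MPa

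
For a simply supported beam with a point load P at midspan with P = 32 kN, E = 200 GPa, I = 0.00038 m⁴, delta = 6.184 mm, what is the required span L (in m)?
Model: a simply supported beam with a point load P at midspan, so delta = (P·L^3) / (48·E·I).
Solve for L: L = ((48·delta·E·I) / P)^(1/3).
Convert to SI units:
  P = 32 kN = 32000 N
  E = 200 GPa = 2 × 10¹¹ Pa
  delta = 6.184 mm = 0.006184 m
Substitute:
  L = ((48 × 0.006184 × (2 × 10¹¹) × 0.00038) / 32000)^(1/3)
  L = 8.9 m
Final answer: L = 8.9 m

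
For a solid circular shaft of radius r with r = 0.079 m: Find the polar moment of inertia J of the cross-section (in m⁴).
Model: a solid circular shaft of radius r, so J = (π·r^4) / 2.
Substitute:
  J = (π × 0.079^4) / 2
  J = 6.118 × 10⁻⁵ m⁴
Final answer: J = 6.118 × 10⁻⁵ m⁴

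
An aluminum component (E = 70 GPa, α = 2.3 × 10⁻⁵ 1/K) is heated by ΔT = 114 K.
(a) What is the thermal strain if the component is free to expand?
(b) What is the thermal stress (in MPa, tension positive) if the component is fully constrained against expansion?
(a) Free thermal strain ε_th = α·ΔT = (2.3 × 10⁻⁵) × 114 = 0.002622
(b) Fully constrained, the expansion is suppressed, so σ = -E·α·ΔT. Convert E = 70 GPa = 7 × 10¹⁰ Pa.
  σ = -(7 × 10¹⁰) × (2.3 × 10⁻⁵) × 114 = -1.835 × 10⁸ Pa = -183.5 MPa (compressive)
Final answer: (a) ε_th = 0.002622, (b) σ = -183.5 MPa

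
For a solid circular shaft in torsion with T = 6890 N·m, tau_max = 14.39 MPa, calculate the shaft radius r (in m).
Model: a solid circular shaft in torsion, so tau_max = (2·T) / (π·r^3).
Solve for r: r = ((2·T) / (π·tau_max))^(1/3).
Convert to SI units:
  tau_max = 14.39 MPa = 1.439 × 10⁷ Pa
Substitute:
  r = ((2 × 6890) / (π × (1.439 × 10⁷)))^(1/3)
  r = 0.0673 m
Final answer: r = 0.0673 m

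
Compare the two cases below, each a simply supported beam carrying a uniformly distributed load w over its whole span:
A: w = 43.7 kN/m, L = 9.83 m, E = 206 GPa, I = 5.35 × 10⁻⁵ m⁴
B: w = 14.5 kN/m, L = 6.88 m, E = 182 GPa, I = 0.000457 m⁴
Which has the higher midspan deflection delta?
Model: a simply supported beam carrying a uniformly distributed load w over its whole span, so delta = (5·w·L^4) / (384·E·I) (SI units).
  A: delta = (5 × 43700 × 9.83^4) / (384 × (2.06 × 10¹¹) × (5.35 × 10⁻⁵)) = 0.4821 m = 482.1 mm
  B: delta = (5 × 14500 × 6.88^4) / (384 × (1.82 × 10¹¹) × 0.000457) = 0.005086 m = 5.086 mm
482.1 mm > 5.086 mm, so A is larger.
Final answer: A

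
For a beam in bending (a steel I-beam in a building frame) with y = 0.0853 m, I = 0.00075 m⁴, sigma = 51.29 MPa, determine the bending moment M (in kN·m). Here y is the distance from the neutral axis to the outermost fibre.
Model: a beam in bending, so sigma = (M·y) / I.
Solve for M: M = (sigma·I) / y.
Convert to SI units:
  sigma = 51.29 MPa = 5.129 × 10⁷ Pa
Substitute:
  M = ((5.129 × 10⁷) × 0.00075) / 0.0853
  M = 451000 N·m
Convert: M = 451000 N·m = 451 kN·m
Final answer: M = 451 kN·m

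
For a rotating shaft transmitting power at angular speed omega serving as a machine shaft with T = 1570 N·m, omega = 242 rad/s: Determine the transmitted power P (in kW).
Model: a rotating shaft transmitting power at angular speed omega, so P = T·omega.
Substitute:
  P = 1570 × 242
  P = 379900 W
Convert: P = 379900 W = 379.9 kW
Final answer: P = 379.9 kW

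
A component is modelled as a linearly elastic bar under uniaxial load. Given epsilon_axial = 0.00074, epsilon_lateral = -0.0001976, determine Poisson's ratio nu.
Model: a linearly elastic bar under uniaxial load, so epsilon_lateral = -nu·epsilon_axial.
Solve for nu: nu = -epsilon_lateral / epsilon_axial.
Substitute:
  nu = -(-0.0001976) / 0.00074
  nu = 0.267
Final answer: nu = 0.267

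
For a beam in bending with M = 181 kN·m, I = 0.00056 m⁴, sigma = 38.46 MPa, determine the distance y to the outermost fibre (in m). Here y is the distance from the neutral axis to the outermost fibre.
Model: a beam in bending, so sigma = (M·y) / I.
Solve for y: y = (sigma·I) / M.
Convert to SI units:
  M = 181 kN·m = 181000 N·m
  sigma = 38.46 MPa = 3.846 × 10⁷ Pa
Substitute:
  y = ((3.846 × 10⁷) × 0.00056) / 181000
  y = 0.119 m
Final answer: y = 0.119 m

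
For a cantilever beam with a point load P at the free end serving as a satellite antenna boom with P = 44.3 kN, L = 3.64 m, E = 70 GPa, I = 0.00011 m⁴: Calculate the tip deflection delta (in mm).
Model: a cantilever beam with a point load P at the free end, so delta = (P·L^3) / (3·E·I).
Convert to SI units:
  P = 44.3 kN = 44300 N
  E = 70 GPa = 7 × 10¹⁰ Pa
Substitute:
  delta = (44300 × 3.64^3) / (3 × (7 × 10¹⁰) × 0.00011)
  delta = 0.09249 m
Convert: delta = 0.09249 m = 92.49 mm
Final answer: delta = 92.49 mm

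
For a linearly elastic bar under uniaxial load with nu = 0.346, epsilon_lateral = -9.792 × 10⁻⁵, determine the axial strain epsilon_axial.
Model: a linearly elastic bar under uniaxial load, so epsilon_lateral = -nu·epsilon_axial.
Solve for epsilon_axial: epsilon_axial = -epsilon_lateral / nu.
Substitute:
  epsilon_axial = -(-9.792 × 10⁻⁵) / 0.346
  epsilon_axial = 0.000283
Final answer: epsilon_axial = 0.000283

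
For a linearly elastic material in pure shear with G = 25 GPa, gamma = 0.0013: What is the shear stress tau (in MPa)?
Model: a linearly elastic material in pure shear, so tau = G·gamma.
Convert to SI units:
  G = 25 GPa = 2.5 × 10¹⁰ Pa
Substitute:
  tau = (2.5 × 10¹⁰) × 0.0013
  tau = 3.25 × 10⁷ Pa
Convert: tau = 3.25 × 10⁷ Pa = 32.5 MPa
Final answer: tau = 32.5 MPa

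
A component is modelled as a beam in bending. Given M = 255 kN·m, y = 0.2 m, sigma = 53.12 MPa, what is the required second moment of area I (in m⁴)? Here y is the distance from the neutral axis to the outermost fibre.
Model: a beam in bending, so sigma = (M·y) / I.
Solve for I: I = (M·y) / sigma.
Convert to SI units:
  M = 255 kN·m = 255000 N·m
  sigma = 53.12 MPa = 5.312 × 10⁷ Pa
Substitute:
  I = (255000 × 0.2) / (5.312 × 10⁷)
  I = 0.0009601 m⁴
Final answer: I = 0.0009601 m⁴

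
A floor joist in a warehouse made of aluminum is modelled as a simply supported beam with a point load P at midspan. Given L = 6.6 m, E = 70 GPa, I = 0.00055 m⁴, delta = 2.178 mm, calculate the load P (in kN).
Model: a simply supported beam with a point load P at midspan, so delta = (P·L^3) / (48·E·I).
Solve for P: P = (48·delta·E·I) / L^3.
Convert to SI units:
  E = 70 GPa = 7 × 10¹⁰ Pa
  delta = 2.178 mm = 0.002178 m
Substitute:
  P = (48 × 0.002178 × (7 × 10¹⁰) × 0.00055) / 6.6^3
  P = 14000 N
Convert: P = 14000 N = 14 kN
Final answer: P = 14 kN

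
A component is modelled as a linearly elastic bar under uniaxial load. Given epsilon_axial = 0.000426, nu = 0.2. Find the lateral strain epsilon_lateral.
Model: a linearly elastic bar under uniaxial load, so epsilon_lateral = -nu·epsilon_axial.
Substitute:
  epsilon_lateral = -(0.2 × 0.000426)
  epsilon_lateral = -8.52 × 10⁻⁵
Final answer: epsilon_lateral = -8.52 × 10⁻⁵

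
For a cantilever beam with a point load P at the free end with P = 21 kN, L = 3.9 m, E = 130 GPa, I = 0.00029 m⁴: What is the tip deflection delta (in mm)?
Model: a cantilever beam with a point load P at the free end, so delta = (P·L^3) / (3·E·I).
Convert to SI units:
  P = 21 kN = 21000 N
  E = 130 GPa = 1.3 × 10¹¹ Pa
Substitute:
  delta = (21000 × 3.9^3) / (3 × (1.3 × 10¹¹) × 0.00029)
  delta = 0.01101 m
Convert: delta = 0.01101 m = 11.01 mm
Final answer: delta = 11.01 mm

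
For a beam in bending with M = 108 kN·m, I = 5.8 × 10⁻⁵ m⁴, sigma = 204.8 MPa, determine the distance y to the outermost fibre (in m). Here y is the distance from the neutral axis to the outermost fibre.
Model: a beam in bending, so sigma = (M·y) / I.
Solve for y: y = (sigma·I) / M.
Convert to SI units:
  M = 108 kN·m = 108000 N·m
  sigma = 204.8 MPa = 2.048 × 10⁸ Pa
Substitute:
  y = ((2.048 × 10⁸) × (5.8 × 10⁻⁵)) / 108000
  y = 0.11 m
Final answer: y = 0.11 m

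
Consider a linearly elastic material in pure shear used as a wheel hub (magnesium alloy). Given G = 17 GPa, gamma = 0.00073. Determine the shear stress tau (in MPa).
Model: a linearly elastic material in pure shear, so tau = G·gamma.
Convert to SI units:
  G = 17 GPa = 1.7 × 10¹⁰ Pa
Substitute:
  tau = (1.7 × 10¹⁰) × 0.00073
  tau = 1.241 × 10⁷ Pa
Convert: tau = 1.241 × 10⁷ Pa = 12.41 MPa
Final answer: tau = 12.41 MPa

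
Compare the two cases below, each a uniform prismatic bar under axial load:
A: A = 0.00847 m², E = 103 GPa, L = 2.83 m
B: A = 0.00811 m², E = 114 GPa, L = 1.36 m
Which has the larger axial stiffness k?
Model: a uniform prismatic bar under axial load, so k = (A·E) / L (SI units).
  A: k = (0.00847 × (1.03 × 10¹¹)) / 2.83 = 3.083 × 10⁸ N/m = 308.3 MN/m
  B: k = (0.00811 × (1.14 × 10¹¹)) / 1.36 = 6.798 × 10⁸ N/m = 679.8 MN/m
679.8 MN/m > 308.3 MN/m, so B is larger.
Final answer: B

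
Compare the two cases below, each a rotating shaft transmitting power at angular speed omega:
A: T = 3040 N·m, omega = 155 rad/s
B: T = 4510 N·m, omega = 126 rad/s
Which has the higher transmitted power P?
Model: a rotating shaft transmitting power at angular speed omega, so P = T·omega (SI units).
  A: P = 3040 × 155 = 471200 W = 471.2 kW
  B: P = 4510 × 126 = 568300 W = 568.3 kW
568.3 kW > 471.2 kW, so B is larger.
Final answer: B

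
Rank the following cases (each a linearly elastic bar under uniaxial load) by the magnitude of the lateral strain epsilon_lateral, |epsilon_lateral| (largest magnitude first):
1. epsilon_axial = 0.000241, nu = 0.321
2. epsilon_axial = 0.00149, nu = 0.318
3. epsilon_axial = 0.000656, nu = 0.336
Model: a linearly elastic bar under uniaxial load, so epsilon_lateral = -nu·epsilon_axial (SI units).
  Case 1: epsilon_lateral = -(0.321 × 0.000241) = -7.736 × 10⁻⁵
  Case 2: epsilon_lateral = -(0.318 × 0.00149) = -0.0004738
  Case 3: epsilon_lateral = -(0.336 × 0.000656) = -0.0002204
Ordering by |epsilon_lateral|: 0.0004738 (case 2) > 0.0002204 (case 3) > 7.736 × 10⁻⁵ (case 1)
Final answer: 2, 3, 1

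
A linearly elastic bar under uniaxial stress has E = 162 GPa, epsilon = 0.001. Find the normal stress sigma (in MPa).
Model: a linearly elastic bar under uniaxial stress, so sigma = E·epsilon.
Convert to SI units:
  E = 162 GPa = 1.62 × 10¹¹ Pa
Substitute:
  sigma = (1.62 × 10¹¹) × 0.001
  sigma = 1.62 × 10⁸ Pa
Convert: sigma = 1.62 × 10⁸ Pa = 162 MPa
Final answer: sigma = 162 MPa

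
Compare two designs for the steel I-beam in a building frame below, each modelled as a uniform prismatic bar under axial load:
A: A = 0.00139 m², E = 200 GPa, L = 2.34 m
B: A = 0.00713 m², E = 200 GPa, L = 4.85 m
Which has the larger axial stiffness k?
Model: a uniform prismatic bar under axial load, so k = (A·E) / L (SI units).
  A: k = (0.00139 × (2 × 10¹¹)) / 2.34 = 1.188 × 10⁸ N/m = 118.8 MN/m
  B: k = (0.00713 × (2 × 10¹¹)) / 4.85 = 2.94 × 10⁸ N/m = 294 MN/m
294 MN/m > 118.8 MN/m, so B is larger.
Final answer: B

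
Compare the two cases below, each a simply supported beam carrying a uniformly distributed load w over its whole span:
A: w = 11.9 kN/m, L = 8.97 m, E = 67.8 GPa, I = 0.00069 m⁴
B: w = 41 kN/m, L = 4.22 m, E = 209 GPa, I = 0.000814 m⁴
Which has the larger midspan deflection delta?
Model: a simply supported beam carrying a uniformly distributed load w over its whole span, so delta = (5·w·L^4) / (384·E·I) (SI units).
  A: delta = (5 × 11900 × 8.97^4) / (384 × (6.78 × 10¹⁰) × 0.00069) = 0.02144 m = 21.44 mm
  B: delta = (5 × 41000 × 4.22^4) / (384 × (2.09 × 10¹¹) × 0.000814) = 0.0009952 m = 0.9952 mm
21.44 mm > 0.9952 mm, so A is larger.
Final answer: A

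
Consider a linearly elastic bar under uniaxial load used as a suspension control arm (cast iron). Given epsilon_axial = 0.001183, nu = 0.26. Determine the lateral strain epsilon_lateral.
Model: a linearly elastic bar under uniaxial load, so epsilon_lateral = -nu·epsilon_axial.
Substitute:
  epsilon_lateral = -(0.26 × 0.001183)
  epsilon_lateral = -0.0003076
Final answer: epsilon_lateral = -0.0003076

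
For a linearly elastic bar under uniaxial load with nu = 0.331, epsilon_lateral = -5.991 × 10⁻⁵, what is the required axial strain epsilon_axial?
Model: a linearly elastic bar under uniaxial load, so epsilon_lateral = -nu·epsilon_axial.
Solve for epsilon_axial: epsilon_axial = -epsilon_lateral / nu.
Substitute:
  epsilon_axial = -(-5.991 × 10⁻⁵) / 0.331
  epsilon_axial = 0.000181
Final answer: epsilon_axial = 0.000181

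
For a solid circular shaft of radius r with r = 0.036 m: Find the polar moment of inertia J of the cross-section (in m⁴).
Model: a solid circular shaft of radius r, so J = (π·r^4) / 2.
Substitute:
  J = (π × 0.036^4) / 2
  J = 2.638 × 10⁻⁶ m⁴
Final answer: J = 2.638 × 10⁻⁶ m⁴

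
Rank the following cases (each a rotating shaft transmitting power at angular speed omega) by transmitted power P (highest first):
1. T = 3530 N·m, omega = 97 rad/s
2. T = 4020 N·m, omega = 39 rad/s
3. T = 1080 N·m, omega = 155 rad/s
Model: a rotating shaft transmitting power at angular speed omega, so P = T·omega (SI units).
  Case 1: P = 3530 × 97 = 342400 W = 342.4 kW
  Case 2: P = 4020 × 39 = 156800 W = 156.8 kW
  Case 3: P = 1080 × 155 = 167400 W = 167.4 kW
Ordering: 342.4 kW (case 1) > 167.4 kW (case 3) > 156.8 kW (case 2)
Final answer: 1, 3, 2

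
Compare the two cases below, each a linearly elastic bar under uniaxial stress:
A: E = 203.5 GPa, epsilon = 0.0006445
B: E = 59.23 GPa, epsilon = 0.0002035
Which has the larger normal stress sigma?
Model: a linearly elastic bar under uniaxial stress, so sigma = E·epsilon (SI units).
  A: sigma = (2.035 × 10¹¹) × 0.0006445 = 1.312 × 10⁸ Pa = 131.2 MPa
  B: sigma = (5.923 × 10¹⁰) × 0.0002035 = 1.205 × 10⁷ Pa = 12.05 MPa
131.2 MPa > 12.05 MPa, so A is larger.
Final answer: A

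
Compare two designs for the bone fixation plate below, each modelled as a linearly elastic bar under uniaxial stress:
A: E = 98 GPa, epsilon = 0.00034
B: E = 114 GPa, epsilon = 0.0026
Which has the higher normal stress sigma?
Model: a linearly elastic bar under uniaxial stress, so sigma = E·epsilon (SI units).
  A: sigma = (9.8 × 10¹⁰) × 0.00034 = 3.332 × 10⁷ Pa = 33.32 MPa
  B: sigma = (1.14 × 10¹¹) × 0.0026 = 2.964 × 10⁸ Pa = 296.4 MPa
296.4 MPa > 33.32 MPa, so B is larger.
Final answer: B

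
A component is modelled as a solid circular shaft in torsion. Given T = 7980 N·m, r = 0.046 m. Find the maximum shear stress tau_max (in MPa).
Model: a solid circular shaft in torsion, so tau_max = (2·T) / (π·r^3).
Substitute:
  tau_max = (2 × 7980) / (π × 0.046^3)
  tau_max = 5.219 × 10⁷ Pa
Convert: tau_max = 5.219 × 10⁷ Pa = 52.19 MPa
Final answer: tau_max = 52.19 MPa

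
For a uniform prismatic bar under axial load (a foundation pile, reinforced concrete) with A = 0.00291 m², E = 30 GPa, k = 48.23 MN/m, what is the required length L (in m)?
Model: a uniform prismatic bar under axial load, so k = (A·E) / L.
Solve for L: L = (A·E) / k.
Convert to SI units:
  E = 30 GPa = 3 × 10¹⁰ Pa
  k = 48.23 MN/m = 4.823 × 10⁷ N/m
Substitute:
  L = (0.00291 × (3 × 10¹⁰)) / (4.823 × 10⁷)
  L = 1.81 m
Final answer: L = 1.81 m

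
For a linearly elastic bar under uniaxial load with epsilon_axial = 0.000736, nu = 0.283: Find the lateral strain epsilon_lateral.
Model: a linearly elastic bar under uniaxial load, so epsilon_lateral = -nu·epsilon_axial.
Substitute:
  epsilon_lateral = -(0.283 × 0.000736)
  epsilon_lateral = -0.0002083
Final answer: epsilon_lateral = -0.0002083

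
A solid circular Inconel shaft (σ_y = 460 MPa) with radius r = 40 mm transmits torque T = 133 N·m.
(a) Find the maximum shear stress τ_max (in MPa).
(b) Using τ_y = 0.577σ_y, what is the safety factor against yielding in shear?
(a) For a solid circular shaft, τ_max = T·r/J with J = π·r^4/2, i.e. τ_max = 2·T / (π·r^3). Convert r = 40 mm = 0.04 m.
  τ_max = (2 × 133) / (π × 0.04^3) = 1.323 × 10⁶ Pa = 1.323 MPa
(b) τ_y = 0.577 × 460 = 265.42 MPa
  SF = τ_y/τ_max = 265.42 / 1.323 = 200.6
Final answer: (a) τ_max = 1.323 MPa, (b) SF = 200.6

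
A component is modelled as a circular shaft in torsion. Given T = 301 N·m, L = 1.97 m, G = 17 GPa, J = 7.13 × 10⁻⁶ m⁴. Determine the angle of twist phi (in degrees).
Model: a circular shaft in torsion, so phi = (T·L) / (G·J).
Convert to SI units:
  G = 17 GPa = 1.7 × 10¹⁰ Pa
Substitute:
  phi = (301 × 1.97) / ((1.7 × 10¹⁰) × (7.13 × 10⁻⁶))
  phi = 0.004892 rad
Convert to degrees: phi = 0.004892 × 180/π = 0.2803°
Final answer: phi = 0.2803°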